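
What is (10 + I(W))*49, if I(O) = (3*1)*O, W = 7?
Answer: 1519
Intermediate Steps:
I(O) = 3*O
(10 + I(W))*49 = (10 + 3*7)*49 = (10 + 21)*49 = 31*49 = 1519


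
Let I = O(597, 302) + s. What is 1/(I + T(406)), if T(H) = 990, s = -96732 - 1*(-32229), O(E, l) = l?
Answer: -1/63211 ≈ -1.5820e-5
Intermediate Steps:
s = -64503 (s = -96732 + 32229 = -64503)
I = -64201 (I = 302 - 64503 = -64201)
1/(I + T(406)) = 1/(-64201 + 990) = 1/(-63211) = -1/63211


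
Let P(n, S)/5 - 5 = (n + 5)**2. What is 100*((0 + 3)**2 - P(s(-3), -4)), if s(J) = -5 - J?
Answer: -6100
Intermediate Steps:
P(n, S) = 25 + 5*(5 + n)**2 (P(n, S) = 25 + 5*(n + 5)**2 = 25 + 5*(5 + n)**2)
100*((0 + 3)**2 - P(s(-3), -4)) = 100*((0 + 3)**2 - (25 + 5*(5 + (-5 - 1*(-3)))**2)) = 100*(3**2 - (25 + 5*(5 + (-5 + 3))**2)) = 100*(9 - (25 + 5*(5 - 2)**2)) = 100*(9 - (25 + 5*3**2)) = 100*(9 - (25 + 5*9)) = 100*(9 - (25 + 45)) = 100*(9 - 1*70) = 100*(9 - 70) = 100*(-61) = -6100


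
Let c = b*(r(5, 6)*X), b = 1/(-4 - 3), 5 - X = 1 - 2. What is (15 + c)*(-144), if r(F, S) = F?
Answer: -10800/7 ≈ -1542.9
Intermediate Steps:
X = 6 (X = 5 - (1 - 2) = 5 - 1*(-1) = 5 + 1 = 6)
b = -⅐ (b = 1/(-7) = -⅐ ≈ -0.14286)
c = -30/7 (c = -5*6/7 = -⅐*30 = -30/7 ≈ -4.2857)
(15 + c)*(-144) = (15 - 30/7)*(-144) = (75/7)*(-144) = -10800/7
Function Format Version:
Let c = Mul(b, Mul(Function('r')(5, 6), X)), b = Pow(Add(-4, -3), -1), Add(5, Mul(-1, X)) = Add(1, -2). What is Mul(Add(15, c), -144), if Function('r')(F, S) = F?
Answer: Rational(-10800, 7) ≈ -1542.9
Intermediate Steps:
X = 6 (X = Add(5, Mul(-1, Add(1, -2))) = Add(5, Mul(-1, -1)) = Add(5, 1) = 6)
b = Rational(-1, 7) (b = Pow(-7, -1) = Rational(-1, 7) ≈ -0.14286)
c = Rational(-30, 7) (c = Mul(Rational(-1, 7), Mul(5, 6)) = Mul(Rational(-1, 7), 30) = Rational(-30, 7) ≈ -4.2857)
Mul(Add(15, c), -144) = Mul(Add(15, Rational(-30, 7)), -144) = Mul(Rational(75, 7), -144) = Rational(-10800, 7)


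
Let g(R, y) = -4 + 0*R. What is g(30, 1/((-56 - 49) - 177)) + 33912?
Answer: 33908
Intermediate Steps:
g(R, y) = -4 (g(R, y) = -4 + 0 = -4)
g(30, 1/((-56 - 49) - 177)) + 33912 = -4 + 33912 = 33908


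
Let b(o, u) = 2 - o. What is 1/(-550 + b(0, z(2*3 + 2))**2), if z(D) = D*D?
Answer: -1/546 ≈ -0.0018315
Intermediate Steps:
z(D) = D**2
1/(-550 + b(0, z(2*3 + 2))**2) = 1/(-550 + (2 - 1*0)**2) = 1/(-550 + (2 + 0)**2) = 1/(-550 + 2**2) = 1/(-550 + 4) = 1/(-546) = -1/546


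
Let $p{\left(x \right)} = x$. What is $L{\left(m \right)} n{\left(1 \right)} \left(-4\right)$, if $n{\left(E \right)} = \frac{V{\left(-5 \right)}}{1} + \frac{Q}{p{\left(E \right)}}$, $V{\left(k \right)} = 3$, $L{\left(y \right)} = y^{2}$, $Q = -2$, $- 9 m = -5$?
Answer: $- \frac{100}{81} \approx -1.2346$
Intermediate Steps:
$m = \frac{5}{9}$ ($m = \left(- \frac{1}{9}\right) \left(-5\right) = \frac{5}{9} \approx 0.55556$)
$n{\left(E \right)} = 3 - \frac{2}{E}$ ($n{\left(E \right)} = \frac{3}{1} - \frac{2}{E} = 3 \cdot 1 - \frac{2}{E} = 3 - \frac{2}{E}$)
$L{\left(m \right)} n{\left(1 \right)} \left(-4\right) = \left(\frac{5}{9}\right)^{2} \left(3 - \frac{2}{1}\right) \left(-4\right) = \frac{25 \left(3 - 2\right)}{81} \left(-4\right) = \frac{25}{81} \cdot 1 \left(-4\right) = \frac{25}{81} \left(-4\right) = - \frac{100}{81}$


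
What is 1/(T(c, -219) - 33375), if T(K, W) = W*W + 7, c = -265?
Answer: 1/14593 ≈ 6.8526e-5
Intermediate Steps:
T(K, W) = 7 + W² (T(K, W) = W² + 7 = 7 + W²)
1/(T(c, -219) - 33375) = 1/((7 + (-219)²) - 33375) = 1/((7 + 47961) - 33375) = 1/(47968 - 33375) = 1/14593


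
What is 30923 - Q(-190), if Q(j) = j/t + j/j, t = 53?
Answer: 1639056/53 ≈ 30926.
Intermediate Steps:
Q(j) = 1 + j/53 (Q(j) = j/53 + j/j = j*(1/53) + 1 = j/53 + 1 = 1 + j/53)
30923 - Q(-190) = 30923 - (1 + (1/53)*(-190)) = 30923 - (1 - 190/53) = 30923 - 1*(-137/53) = 30923 + 137/53 = 1639056/53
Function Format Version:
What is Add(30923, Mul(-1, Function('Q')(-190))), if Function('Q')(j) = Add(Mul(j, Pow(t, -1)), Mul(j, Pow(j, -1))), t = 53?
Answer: Rational(1639056, 53) ≈ 30926.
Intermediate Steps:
Function('Q')(j) = Add(1, Mul(Rational(1, 53), j)) (Function('Q')(j) = Add(Mul(j, Pow(53, -1)), Mul(j, Pow(j, -1))) = Add(Mul(j, Rational(1, 53)), 1) = Add(Mul(Rational(1, 53), j), 1) = Add(1, Mul(Rational(1, 53), j)))
Add(30923, Mul(-1, Function('Q')(-190))) = Add(30923, Mul(-1, Add(1, Mul(Rational(1, 53), -190)))) = Add(30923, Mul(-1, Add(1, Rational(-190, 53)))) = Add(30923, Mul(-1, Rational(-137, 53))) = Add(30923, Rational(137, 53)) = Rational(1639056, 53)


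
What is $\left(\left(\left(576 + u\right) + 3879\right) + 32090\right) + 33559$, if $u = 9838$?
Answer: $79942$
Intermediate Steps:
$\left(\left(\left(576 + u\right) + 3879\right) + 32090\right) + 33559 = \left(\left(\left(576 + 9838\right) + 3879\right) + 32090\right) + 33559 = \left(\left(10414 + 3879\right) + 32090\right) + 33559 = \left(14293 + 32090\right) + 33559 = 46383 + 33559 = 79942$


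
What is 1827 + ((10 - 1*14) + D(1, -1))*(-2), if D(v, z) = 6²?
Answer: 1763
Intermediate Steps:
D(v, z) = 36
1827 + ((10 - 1*14) + D(1, -1))*(-2) = 1827 + ((10 - 1*14) + 36)*(-2) = 1827 + ((10 - 14) + 36)*(-2) = 1827 + (-4 + 36)*(-2) = 1827 + 32*(-2) = 1827 - 64 = 1763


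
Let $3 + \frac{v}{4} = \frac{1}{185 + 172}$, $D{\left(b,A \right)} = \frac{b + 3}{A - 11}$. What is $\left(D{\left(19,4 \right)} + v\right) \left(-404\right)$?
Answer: $\frac{2182408}{357} \approx 6113.2$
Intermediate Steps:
$D{\left(b,A \right)} = \frac{3 + b}{-11 + A}$
$v = - \frac{4280}{357}$ ($v = -12 + \frac{4}{185 + 172} = -12 + \frac{4}{357} = - \frac{4280}{357} \approx -11.989$)
$\left(D{\left(19,4 \right)} + v\right) \left(-404\right) = \left(\frac{3 + 19}{-11 + 4} - \frac{4280}{357}\right) \left(-404\right) = \left(\frac{1}{-7} \cdot 22 - \frac{4280}{357}\right) \left(-404\right) = \left(\left(- \frac{1}{7}\right) 22 - \frac{4280}{357}\right) \left(-404\right) = \left(- \frac{22}{7} - \frac{4280}{357}\right) \left(-404\right) = \left(- \frac{5402}{357}\right) \left(-404\right) = \frac{2182408}{357}$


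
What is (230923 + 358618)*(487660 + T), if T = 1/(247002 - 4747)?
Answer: 69647237871944841/242255 ≈ 2.8750e+11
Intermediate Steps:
T = 1/242255 ≈ 4.1279e-6
(230923 + 358618)*(487660 + T) = (230923 + 358618)*(487660 + 1/242255) = 589541*(118138073301/242255) = 69647237871944841/242255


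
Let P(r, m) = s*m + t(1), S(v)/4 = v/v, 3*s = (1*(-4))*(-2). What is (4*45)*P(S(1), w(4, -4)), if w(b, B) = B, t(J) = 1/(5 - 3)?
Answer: -1830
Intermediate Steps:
t(J) = 1/2
s = 8/3 (s = ((1*(-4))*(-2))/3 = (-4*(-2))/3 = (1/3)*8 = 8/3 ≈ 2.6667)
S(v) = 4 (S(v) = 4*(v/v) = 4*1 = 4)
P(r, m) = 1/2 + 8*m/3 (P(r, m) = 8*m/3 + 1/2 = 1/2 + 8*m/3)
(4*45)*P(S(1), w(4, -4)) = (4*45)*(1/2 + (8/3)*(-4)) = 180*(1/2 - 32/3) = 180*(-61/6) = -1830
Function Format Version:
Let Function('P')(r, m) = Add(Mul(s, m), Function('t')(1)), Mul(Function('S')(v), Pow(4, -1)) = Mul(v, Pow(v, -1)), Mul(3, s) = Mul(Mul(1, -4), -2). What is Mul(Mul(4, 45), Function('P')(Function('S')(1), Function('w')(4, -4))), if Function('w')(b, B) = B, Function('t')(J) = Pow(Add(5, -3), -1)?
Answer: -1830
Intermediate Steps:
Function('t')(J) = Rational(1, 2) (Function('t')(J) = Pow(2, -1) = Rational(1, 2))
s = Rational(8, 3) (s = Mul(Rational(1, 3), Mul(Mul(1, -4), -2)) = Mul(Rational(1, 3), Mul(-4, -2)) = Mul(Rational(1, 3), 8) = Rational(8, 3) ≈ 2.6667)
Function('S')(v) = 4 (Function('S')(v) = Mul(4, Mul(v, Pow(v, -1))) = Mul(4, 1) = 4)
Function('P')(r, m) = Add(Rational(1, 2), Mul(Rational(8, 3), m)) (Function('P')(r, m) = Add(Mul(Rational(8, 3), m), Rational(1, 2)) = Add(Rational(1, 2), Mul(Rational(8, 3), m)))
Mul(Mul(4, 45), Function('P')(Function('S')(1), Function('w')(4, -4))) = Mul(Mul(4, 45), Add(Rational(1, 2), Mul(Rational(8, 3), -4))) = Mul(180, Add(Rational(1, 2), Rational(-32, 3))) = Mul(180, Rational(-61, 6)) = -1830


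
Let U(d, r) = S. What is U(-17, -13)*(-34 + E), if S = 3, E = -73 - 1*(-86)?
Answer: -63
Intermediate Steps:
E = 13 (E = -73 + 86 = 13)
U(d, r) = 3
U(-17, -13)*(-34 + E) = 3*(-34 + 13) = 3*(-21) = -63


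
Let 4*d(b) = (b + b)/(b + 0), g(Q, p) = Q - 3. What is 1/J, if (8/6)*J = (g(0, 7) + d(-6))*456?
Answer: -1/855 ≈ -0.0011696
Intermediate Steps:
g(Q, p) = -3 + Q
d(b) = 1/2 (d(b) = ((b + b)/(b + 0))/4 = ((2*b)/b)/4 = (1/4)*2 = 1/2)
J = -855 (J = 3*(((-3 + 0) + 1/2)*456)/4 = 3*((-3 + 1/2)*456)/4 = 3*(-5/2*456)/4 = (3/4)*(-1140) = -855)
1/J = 1/(-855) = -1/855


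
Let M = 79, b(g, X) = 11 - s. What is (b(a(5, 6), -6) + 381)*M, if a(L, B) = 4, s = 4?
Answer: 30652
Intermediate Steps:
b(g, X) = 7 (b(g, X) = 11 - 1*4 = 11 - 4 = 7)
(b(a(5, 6), -6) + 381)*M = (7 + 381)*79 = 388*79 = 30652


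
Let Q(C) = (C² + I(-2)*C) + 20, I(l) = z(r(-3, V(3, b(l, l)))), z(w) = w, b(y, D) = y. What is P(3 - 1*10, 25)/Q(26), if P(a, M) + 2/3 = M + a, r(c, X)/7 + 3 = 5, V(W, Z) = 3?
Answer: 13/795 ≈ 0.016352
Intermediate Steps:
r(c, X) = 14 (r(c, X) = -21 + 7*5 = -21 + 35 = 14)
I(l) = 14
P(a, M) = -⅔ + M + a (P(a, M) = -⅔ + (M + a) = -⅔ + M + a)
Q(C) = 20 + C² + 14*C (Q(C) = (C² + 14*C) + 20 = 20 + C² + 14*C)
P(3 - 1*10, 25)/Q(26) = (-⅔ + 25 + (3 - 1*10))/(20 + 26² + 14*26) = (-⅔ + 25 + (3 - 10))/(20 + 676 + 364) = (-⅔ + 25 - 7)/1060 = (52/3)*(1/1060) = 13/795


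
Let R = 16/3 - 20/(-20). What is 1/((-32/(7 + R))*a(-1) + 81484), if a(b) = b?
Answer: 5/407432 ≈ 1.2272e-5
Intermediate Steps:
R = 19/3 (R = 16*(1/3) - 20*(-1/20) = 16/3 + 1 = 19/3 ≈ 6.3333)
1/((-32/(7 + R))*a(-1) + 81484) = 1/(-32/(7 + 19/3)*(-1) + 81484) = 1/(-32/40/3*(-1) + 81484) = 1/(-32*3/40*(-1) + 81484) = 1/(-12/5*(-1) + 81484) = 1/(12/5 + 81484) = 1/(407432/5) = 5/407432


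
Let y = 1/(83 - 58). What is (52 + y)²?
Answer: 1692601/625 ≈ 2708.2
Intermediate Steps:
y = 1/25 ≈ 0.040000
(52 + y)² = (52 + 1/25)² = (1301/25)² = 1692601/625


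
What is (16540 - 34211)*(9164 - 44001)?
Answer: 615604627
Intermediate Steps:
(16540 - 34211)*(9164 - 44001) = -17671*(-34837) = 615604627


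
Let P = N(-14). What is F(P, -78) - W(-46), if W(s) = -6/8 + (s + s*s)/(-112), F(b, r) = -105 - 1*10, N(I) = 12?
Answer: -5363/56 ≈ -95.768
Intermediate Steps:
P = 12
F(b, r) = -115 (F(b, r) = -105 - 10 = -115)
W(s) = -¾ - s/112 - s²/112 (W(s) = -6*⅛ + (s + s²)*(-1/112) = -¾ + (-s/112 - s²/112) = -¾ - s/112 - s²/112)
F(P, -78) - W(-46) = -115 - (-¾ - 1/112*(-46) - 1/112*(-46)²) = -115 - (-¾ + 23/56 - 1/112*2116) = -115 - (-¾ + 23/56 - 529/28) = -115 - 1*(-1077/56) = -115 + 1077/56 = -5363/56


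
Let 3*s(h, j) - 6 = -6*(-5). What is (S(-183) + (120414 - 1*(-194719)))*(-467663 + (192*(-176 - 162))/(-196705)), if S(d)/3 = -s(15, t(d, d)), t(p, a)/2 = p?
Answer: -28986272622280343/196705 ≈ -1.4736e+11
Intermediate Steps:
t(p, a) = 2*p
s(h, j) = 12 (s(h, j) = 2 + (-6*(-5))/3 = 2 + (1/3)*30 = 2 + 10 = 12)
S(d) = -36 (S(d) = 3*(-1*12) = 3*(-12) = -36)
(S(-183) + (120414 - 1*(-194719)))*(-467663 + (192*(-176 - 162))/(-196705)) = (-36 + (120414 - 1*(-194719)))*(-467663 + (192*(-176 - 162))/(-196705)) = (-36 + (120414 + 194719))*(-467663 + (192*(-338))*(-1/196705)) = (-36 + 315133)*(-467663 - 64896*(-1/196705)) = 315097*(-467663 + 64896/196705) = 315097*(-91991585519/196705) = -28986272622280343/196705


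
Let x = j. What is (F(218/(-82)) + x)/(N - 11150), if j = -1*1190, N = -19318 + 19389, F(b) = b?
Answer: 48899/454239 ≈ 0.10765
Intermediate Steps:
N = 71
j = -1190
x = -1190
(F(218/(-82)) + x)/(N - 11150) = (218/(-82) - 1190)/(71 - 11150) = (218*(-1/82) - 1190)/(-11079) = (-109/41 - 1190)*(-1/11079) = -48899/41*(-1/11079) = 48899/454239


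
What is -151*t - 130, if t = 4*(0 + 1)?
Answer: -734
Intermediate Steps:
t = 4 (t = 4*1 = 4)
-151*t - 130 = -151*4 - 130 = -604 - 130 = -734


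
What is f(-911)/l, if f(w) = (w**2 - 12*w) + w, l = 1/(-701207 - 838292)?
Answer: -1293089869058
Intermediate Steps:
l = -1/1539499 (l = 1/(-1539499) = -1/1539499 ≈ -6.4956e-7)
f(w) = w**2 - 11*w
f(-911)/l = (-911*(-11 - 911))/(-1/1539499) = -911*(-922)*(-1539499) = 839942*(-1539499) = -1293089869058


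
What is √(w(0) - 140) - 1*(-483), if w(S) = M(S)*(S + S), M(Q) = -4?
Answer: 483 + 2*I*√35 ≈ 483.0 + 11.832*I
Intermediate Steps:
w(S) = -8*S (w(S) = -4*(S + S) = -8*S)
√(w(0) - 140) - 1*(-483) = √(-8*0 - 140) - 1*(-483) = √(0 - 140) + 483 = √(-140) + 483 = 2*I*√35 + 483 = 483 + 2*I*√35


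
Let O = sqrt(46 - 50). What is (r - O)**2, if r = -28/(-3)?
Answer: 748/9 - 112*I/3 ≈ 83.111 - 37.333*I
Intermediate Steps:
r = 28/3 (r = -28*(-1/3) = 28/3 ≈ 9.3333)
O = 2*I (O = sqrt(-4) = 2*I ≈ 2.0*I)
(r - O)**2 = (28/3 - 2*I)**2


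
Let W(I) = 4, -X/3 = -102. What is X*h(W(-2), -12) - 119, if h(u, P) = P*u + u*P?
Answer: -29495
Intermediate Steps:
X = 306 (X = -3*(-102) = 306)
h(u, P) = 2*P*u (h(u, P) = P*u + P*u = 2*P*u)
X*h(W(-2), -12) - 119 = 306*(2*(-12)*4) - 119 = 306*(-96) - 119 = -29376 - 119 = -29495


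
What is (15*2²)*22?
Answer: 1320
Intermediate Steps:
(15*2²)*22 = (15*4)*22 = 60*22 = 1320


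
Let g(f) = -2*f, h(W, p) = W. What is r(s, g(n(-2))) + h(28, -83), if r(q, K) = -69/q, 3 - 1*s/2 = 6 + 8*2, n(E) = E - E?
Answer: 1133/38 ≈ 29.816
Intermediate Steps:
n(E) = 0
s = -38 (s = 6 - 2*(6 + 8*2) = 6 - 2*(6 + 16) = 6 - 2*22 = 6 - 44 = -38)
r(s, g(n(-2))) + h(28, -83) = -69/(-38) + 28 = -69*(-1/38) + 28 = 69/38 + 28 = 1133/38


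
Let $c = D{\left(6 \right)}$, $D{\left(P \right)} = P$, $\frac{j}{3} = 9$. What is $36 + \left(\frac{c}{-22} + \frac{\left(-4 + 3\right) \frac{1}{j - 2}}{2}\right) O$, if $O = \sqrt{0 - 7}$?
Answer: $36 - \frac{161 i \sqrt{7}}{550} \approx 36.0 - 0.77448 i$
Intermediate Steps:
$j = 27$ ($j = 3 \cdot 9 = 27$)
$c = 6$
$O = i \sqrt{7}$ ($O = \sqrt{-7} = i \sqrt{7} \approx 2.6458 i$)
$36 + \left(\frac{c}{-22} + \frac{\left(-4 + 3\right) \frac{1}{j - 2}}{2}\right) O = 36 + \left(\frac{6}{-22} + \frac{\left(-4 + 3\right) \frac{1}{27 - 2}}{2}\right) i \sqrt{7} = 36 + \left(6 \left(- \frac{1}{22}\right) + - \frac{1}{25} \cdot \frac{1}{2}\right) i \sqrt{7} = 36 + \left(- \frac{3}{11} + \left(-1\right) \frac{1}{25} \cdot \frac{1}{2}\right) i \sqrt{7} = 36 + \left(- \frac{3}{11} - \frac{1}{50}\right) i \sqrt{7} = 36 - \frac{161 i \sqrt{7}}{550}$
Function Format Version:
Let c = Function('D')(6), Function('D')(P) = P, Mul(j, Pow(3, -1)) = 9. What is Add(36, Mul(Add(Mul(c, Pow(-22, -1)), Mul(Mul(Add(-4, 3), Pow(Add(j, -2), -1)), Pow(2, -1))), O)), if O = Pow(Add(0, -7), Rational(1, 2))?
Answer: Add(36, Mul(Rational(-161, 550), I, Pow(7, Rational(1, 2)))) ≈ Add(36.000, Mul(-0.77448, I))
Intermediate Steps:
j = 27 (j = Mul(3, 9) = 27)
c = 6
O = Mul(I, Pow(7, Rational(1, 2))) (O = Pow(-7, Rational(1, 2)) = Mul(I, Pow(7, Rational(1, 2))) ≈ Mul(2.6458, I))
Add(36, Mul(Add(Mul(c, Pow(-22, -1)), Mul(Mul(Add(-4, 3), Pow(Add(j, -2), -1)), Pow(2, -1))), O)) = Add(36, Mul(Add(Mul(6, Pow(-22, -1)), Mul(Mul(Add(-4, 3), Pow(Add(27, -2), -1)), Pow(2, -1))), Mul(I, Pow(7, Rational(1, 2))))) = Add(36, Mul(Add(Mul(6, Rational(-1, 22)), Mul(Mul(-1, Pow(25, -1)), Rational(1, 2))), Mul(I, Pow(7, Rational(1, 2))))) = Add(36, Mul(Add(Rational(-3, 11), Mul(Mul(-1, Rational(1, 25)), Rational(1, 2))), Mul(I, Pow(7, Rational(1, 2))))) = Add(36, Mul(Add(Rational(-3, 11), Mul(Rational(-1, 25), Rational(1, 2))), Mul(I, Pow(7, Rational(1, 2))))) = Add(36, Mul(Add(Rational(-3, 11), Rational(-1, 50)), Mul(I, Pow(7, Rational(1, 2))))) = Add(36, Mul(Rational(-161, 550), Mul(I, Pow(7, Rational(1, 2))))) = Add(36, Mul(Rational(-161, 550), I, Pow(7, Rational(1, 2))))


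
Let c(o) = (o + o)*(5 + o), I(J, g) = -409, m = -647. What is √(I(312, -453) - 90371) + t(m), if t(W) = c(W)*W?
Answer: -537493956 + 2*I*√22695 ≈ -5.3749e+8 + 301.3*I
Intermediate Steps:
c(o) = 2*o*(5 + o) (c(o) = (2*o)*(5 + o) = 2*o*(5 + o))
t(W) = 2*W²*(5 + W) (t(W) = (2*W*(5 + W))*W = 2*W²*(5 + W))
√(I(312, -453) - 90371) + t(m) = √(-409 - 90371) + 2*(-647)²*(5 - 647) = √(-90780) + 2*418609*(-642) = 2*I*√22695 - 537493956 = -537493956 + 2*I*√22695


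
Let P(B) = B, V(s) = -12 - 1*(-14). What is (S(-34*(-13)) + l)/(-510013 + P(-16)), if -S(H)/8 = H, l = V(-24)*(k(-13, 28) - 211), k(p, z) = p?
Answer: 3984/510029 ≈ 0.0078113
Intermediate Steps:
V(s) = 2 (V(s) = -12 + 14 = 2)
l = -448 (l = 2*(-13 - 211) = 2*(-224) = -448)
S(H) = -8*H
(S(-34*(-13)) + l)/(-510013 + P(-16)) = (-(-272)*(-13) - 448)/(-510013 - 16) = (-8*442 - 448)/(-510029) = (-3536 - 448)*(-1/510029) = -3984*(-1/510029) = 3984/510029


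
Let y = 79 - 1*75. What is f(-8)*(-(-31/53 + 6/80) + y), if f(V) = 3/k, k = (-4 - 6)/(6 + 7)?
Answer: -372879/21200 ≈ -17.589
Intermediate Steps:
k = -10/13 ≈ -0.76923
y = 4 (y = 79 - 75 = 4)
f(V) = -39/10 (f(V) = 3/(-10/13) = 3*(-13/10) = -39/10)
f(-8)*(-(-31/53 + 6/80) + y) = -39*(-(-31/53 + 6/80) + 4)/10 = -39*(-(-31*1/53 + 6*(1/80)) + 4)/10 = -39*(-(-31/53 + 3/40) + 4)/10 = -39*(-1*(-1081/2120) + 4)/10 = -39*(1081/2120 + 4)/10 = -39/10*9561/2120 = -372879/21200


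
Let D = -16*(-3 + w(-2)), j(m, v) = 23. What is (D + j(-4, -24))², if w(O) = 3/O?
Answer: 9025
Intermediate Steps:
D = 72 (D = -16*(-3 + 3/(-2)) = -16*(-3 + 3*(-½)) = -16*(-3 - 3/2) = -16*(-9/2) = 72)
(D + j(-4, -24))² = (72 + 23)² = 95² = 9025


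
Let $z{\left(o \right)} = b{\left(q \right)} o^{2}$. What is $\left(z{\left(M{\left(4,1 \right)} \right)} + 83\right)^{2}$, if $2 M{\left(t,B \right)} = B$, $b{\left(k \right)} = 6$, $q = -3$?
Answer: $\frac{28561}{4} \approx 7140.3$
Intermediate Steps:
$M{\left(t,B \right)} = \frac{B}{2}$
$z{\left(o \right)} = 6 o^{2}$
$\left(z{\left(M{\left(4,1 \right)} \right)} + 83\right)^{2} = \left(6 \left(\frac{1}{2} \cdot 1\right)^{2} + 83\right)^{2} = \left(\frac{6}{4} + 83\right)^{2} = \left(6 \cdot \frac{1}{4} + 83\right)^{2} = \left(\frac{3}{2} + 83\right)^{2} = \left(\frac{169}{2}\right)^{2} = \frac{28561}{4}$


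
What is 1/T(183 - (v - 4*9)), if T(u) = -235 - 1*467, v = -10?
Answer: -1/702 ≈ -0.0014245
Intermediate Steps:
T(u) = -702 (T(u) = -235 - 467 = -702)
1/T(183 - (v - 4*9)) = 1/(-702) = -1/702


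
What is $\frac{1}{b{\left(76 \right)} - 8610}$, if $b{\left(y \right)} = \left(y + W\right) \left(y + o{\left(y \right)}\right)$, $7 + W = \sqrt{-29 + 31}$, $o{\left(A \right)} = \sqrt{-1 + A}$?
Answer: $\frac{1}{-3366 + 5 \sqrt{6} + 76 \sqrt{2} + 345 \sqrt{3}} \approx -0.00037754$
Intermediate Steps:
$W = -7 + \sqrt{2}$ ($W = -7 + \sqrt{-29 + 31} = -7 + \sqrt{2} \approx -5.5858$)
$b{\left(y \right)} = \left(y + \sqrt{-1 + y}\right) \left(-7 + y + \sqrt{2}\right)$ ($b{\left(y \right)} = \left(y - \left(7 - \sqrt{2}\right)\right) \left(y + \sqrt{-1 + y}\right) = \left(-7 + y + \sqrt{2}\right) \left(y + \sqrt{-1 + y}\right) = \left(y + \sqrt{-1 + y}\right) \left(-7 + y + \sqrt{2}\right)$)
$\frac{1}{b{\left(76 \right)} - 8610} = \frac{1}{\left(76^{2} + 76 \sqrt{-1 + 76} + \sqrt{-1 + 76} \left(-7 + \sqrt{2}\right) - 76 \left(7 - \sqrt{2}\right)\right) - 8610} = \frac{1}{\left(5776 + 76 \sqrt{75} + \sqrt{75} \left(-7 + \sqrt{2}\right) - \left(532 - 76 \sqrt{2}\right)\right) - 8610} = \frac{1}{\left(5776 + 76 \cdot 5 \sqrt{3} + 5 \sqrt{3} \left(-7 + \sqrt{2}\right) - \left(532 - 76 \sqrt{2}\right)\right) - 8610} = \frac{1}{\left(5776 + 380 \sqrt{3} + 5 \sqrt{3} \left(-7 + \sqrt{2}\right) - \left(532 - 76 \sqrt{2}\right)\right) - 8610} = \frac{1}{\left(5244 + 76 \sqrt{2} + 380 \sqrt{3} + 5 \sqrt{3} \left(-7 + \sqrt{2}\right)\right) - 8610} = \frac{1}{-3366 + 76 \sqrt{2} + 380 \sqrt{3} + 5 \sqrt{3} \left(-7 + \sqrt{2}\right)}$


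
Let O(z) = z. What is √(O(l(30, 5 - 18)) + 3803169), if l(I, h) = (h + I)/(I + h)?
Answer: √3803170 ≈ 1950.2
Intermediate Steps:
l(I, h) = 1 (l(I, h) = (I + h)/(I + h) = 1)
√(O(l(30, 5 - 18)) + 3803169) = √(1 + 3803169) = √3803170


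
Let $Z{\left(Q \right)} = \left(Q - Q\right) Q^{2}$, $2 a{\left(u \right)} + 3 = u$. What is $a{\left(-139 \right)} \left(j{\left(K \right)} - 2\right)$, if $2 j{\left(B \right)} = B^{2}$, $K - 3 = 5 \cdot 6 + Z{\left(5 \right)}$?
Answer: $- \frac{77035}{2} \approx -38518.0$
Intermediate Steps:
$a{\left(u \right)} = - \frac{3}{2} + \frac{u}{2}$
$Z{\left(Q \right)} = 0$ ($Z{\left(Q \right)} = 0 Q^{2} = 0$)
$K = 33$ ($K = 3 + \left(5 \cdot 6 + 0\right) = 3 + \left(30 + 0\right) = 3 + 30 = 33$)
$j{\left(B \right)} = \frac{B^{2}}{2}$
$a{\left(-139 \right)} \left(j{\left(K \right)} - 2\right) = \left(- \frac{3}{2} + \frac{1}{2} \left(-139\right)\right) \left(\frac{33^{2}}{2} - 2\right) = \left(- \frac{3}{2} - \frac{139}{2}\right) \left(\frac{1}{2} \cdot 1089 - 2\right) = - 71 \left(\frac{1089}{2} - 2\right) = \left(-71\right) \frac{1085}{2} = - \frac{77035}{2}$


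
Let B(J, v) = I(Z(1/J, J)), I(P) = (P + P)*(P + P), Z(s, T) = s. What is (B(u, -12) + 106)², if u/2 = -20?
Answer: 1797844801/160000 ≈ 11237.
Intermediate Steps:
u = -40 (u = 2*(-20) = -40)
I(P) = 4*P² (I(P) = (2*P)*(2*P) = 4*P²)
B(J, v) = 4/J² (B(J, v) = 4*(1/J)² = 4/J²)
(B(u, -12) + 106)² = (4/(-40)² + 106)² = (4*(1/1600) + 106)² = (1/400 + 106)² = (42401/400)² = 1797844801/160000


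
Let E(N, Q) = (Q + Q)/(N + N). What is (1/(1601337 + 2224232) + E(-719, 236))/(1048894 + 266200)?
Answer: -902833565/3617276660871434 ≈ -2.4959e-7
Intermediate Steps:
E(N, Q) = Q/N (E(N, Q) = (2*Q)/((2*N)) = (2*Q)*(1/(2*N)) = Q/N)
(1/(1601337 + 2224232) + E(-719, 236))/(1048894 + 266200) = (1/(1601337 + 2224232) + 236/(-719))/(1048894 + 266200) = (1/3825569 + 236*(-1/719))/1315094 = (1/3825569 - 236/719)*(1/1315094) = -902833565/2750584111*1/1315094 = -902833565/3617276660871434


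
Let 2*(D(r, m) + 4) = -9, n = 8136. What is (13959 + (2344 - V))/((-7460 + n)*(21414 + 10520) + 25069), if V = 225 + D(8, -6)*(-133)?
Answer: 9965/14408302 ≈ 0.00069162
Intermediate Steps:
D(r, m) = -17/2 (D(r, m) = -4 + (1/2)*(-9) = -4 - 9/2 = -17/2)
V = 2711/2 (V = 225 - 17/2*(-133) = 225 + 2261/2 = 2711/2 ≈ 1355.5)
(13959 + (2344 - V))/((-7460 + n)*(21414 + 10520) + 25069) = (13959 + (2344 - 1*2711/2))/((-7460 + 8136)*(21414 + 10520) + 25069) = (13959 + (2344 - 2711/2))/(676*31934 + 25069) = (13959 + 1977/2)/(21587384 + 25069) = (29895/2)/21612453 = (29895/2)*(1/21612453) = 9965/14408302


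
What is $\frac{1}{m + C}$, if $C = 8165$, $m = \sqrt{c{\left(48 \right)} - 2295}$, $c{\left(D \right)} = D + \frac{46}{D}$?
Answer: $\frac{39192}{320013461} - \frac{2 i \sqrt{323430}}{1600067305} \approx 0.00012247 - 7.1086 \cdot 10^{-7} i$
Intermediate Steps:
$m = \frac{i \sqrt{323430}}{12}$ ($m = \sqrt{\left(48 + \frac{46}{48}\right) - 2295} = \sqrt{\left(48 + 46 \cdot \frac{1}{48}\right) - 2295} = \sqrt{\left(48 + \frac{23}{24}\right) - 2295} = \sqrt{\frac{1175}{24} - 2295} = \sqrt{- \frac{53905}{24}} = \frac{i \sqrt{323430}}{12} \approx 47.392 i$)
$\frac{1}{m + C} = \frac{1}{\frac{i \sqrt{323430}}{12} + 8165} = \frac{1}{8165 + \frac{i \sqrt{323430}}{12}}$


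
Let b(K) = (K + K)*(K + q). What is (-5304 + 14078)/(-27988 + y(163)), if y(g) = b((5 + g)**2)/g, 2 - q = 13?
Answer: 715081/794002690 ≈ 0.00090060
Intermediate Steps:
q = -11 (q = 2 - 1*13 = 2 - 13 = -11)
b(K) = 2*K*(-11 + K) (b(K) = (K + K)*(K - 11) = (2*K)*(-11 + K) = 2*K*(-11 + K))
y(g) = 2*(5 + g)**2*(-11 + (5 + g)**2)/g (y(g) = (2*(5 + g)**2*(-11 + (5 + g)**2))/g = 2*(5 + g)**2*(-11 + (5 + g)**2)/g)
(-5304 + 14078)/(-27988 + y(163)) = (-5304 + 14078)/(-27988 + 2*(5 + 163)**2*(-11 + (5 + 163)**2)/163) = 8774/(-27988 + 2*(1/163)*168**2*(-11 + 168**2)) = 8774/(-27988 + 2*(1/163)*28224*(-11 + 28224)) = 8774/(-27988 + 2*(1/163)*28224*28213) = 8774/(-27988 + 1592567424/163) = 8774/(1588005380/163) = 8774*(163/1588005380) = 715081/794002690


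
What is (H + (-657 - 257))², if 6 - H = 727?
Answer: 2673225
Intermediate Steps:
H = -721 (H = 6 - 1*727 = 6 - 727 = -721)
(H + (-657 - 257))² = (-721 + (-657 - 257))² = (-721 - 914)² = (-1635)² = 2673225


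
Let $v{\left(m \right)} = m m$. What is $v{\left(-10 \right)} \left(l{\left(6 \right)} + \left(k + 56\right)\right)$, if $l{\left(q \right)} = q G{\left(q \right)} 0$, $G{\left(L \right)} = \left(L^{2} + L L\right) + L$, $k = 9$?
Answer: $6500$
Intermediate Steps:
$v{\left(m \right)} = m^{2}$
$G{\left(L \right)} = L + 2 L^{2}$ ($G{\left(L \right)} = \left(L^{2} + L^{2}\right) + L = 2 L^{2} + L = L + 2 L^{2}$)
$l{\left(q \right)} = 0$ ($l{\left(q \right)} = q q \left(1 + 2 q\right) 0 = q^{2} \left(1 + 2 q\right) 0 = 0$)
$v{\left(-10 \right)} \left(l{\left(6 \right)} + \left(k + 56\right)\right) = \left(-10\right)^{2} \left(0 + \left(9 + 56\right)\right) = 100 \left(0 + 65\right) = 100 \cdot 65 = 6500$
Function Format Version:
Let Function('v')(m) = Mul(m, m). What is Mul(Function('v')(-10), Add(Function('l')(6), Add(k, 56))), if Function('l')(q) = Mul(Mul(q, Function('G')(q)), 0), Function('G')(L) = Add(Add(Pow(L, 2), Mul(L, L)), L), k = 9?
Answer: 6500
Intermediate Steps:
Function('v')(m) = Pow(m, 2)
Function('G')(L) = Add(L, Mul(2, Pow(L, 2))) (Function('G')(L) = Add(Add(Pow(L, 2), Pow(L, 2)), L) = Add(Mul(2, Pow(L, 2)), L) = Add(L, Mul(2, Pow(L, 2))))
Function('l')(q) = 0 (Function('l')(q) = Mul(Mul(q, Mul(q, Add(1, Mul(2, q)))), 0) = Mul(Mul(Pow(q, 2), Add(1, Mul(2, q))), 0) = 0)
Mul(Function('v')(-10), Add(Function('l')(6), Add(k, 56))) = Mul(Pow(-10, 2), Add(0, Add(9, 56))) = Mul(100, Add(0, 65)) = Mul(100, 65) = 6500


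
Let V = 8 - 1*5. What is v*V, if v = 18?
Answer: 54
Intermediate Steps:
V = 3 (V = 8 - 5 = 3)
v*V = 18*3 = 54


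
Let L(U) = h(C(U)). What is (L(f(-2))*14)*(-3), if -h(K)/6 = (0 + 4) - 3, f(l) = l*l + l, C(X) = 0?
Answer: 252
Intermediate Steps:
f(l) = l + l² (f(l) = l² + l = l + l²)
h(K) = -6 (h(K) = -6*((0 + 4) - 3) = -6*(4 - 3) = -6*1 = -6)
L(U) = -6
(L(f(-2))*14)*(-3) = -6*14*(-3) = -84*(-3) = 252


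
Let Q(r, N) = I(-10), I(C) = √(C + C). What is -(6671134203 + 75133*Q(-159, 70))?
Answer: -6671134203 - 150266*I*√5 ≈ -6.6711e+9 - 3.3601e+5*I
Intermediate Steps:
I(C) = √2*√C (I(C) = √(2*C) = √2*√C)
Q(r, N) = 2*I*√5 (Q(r, N) = √2*√(-10) = √2*(I*√10) = 2*I*√5)
-(6671134203 + 75133*Q(-159, 70)) = -(6671134203 + 150266*I*√5) = -75133*(88791 + 2*I*√5) = -6671134203 - 150266*I*√5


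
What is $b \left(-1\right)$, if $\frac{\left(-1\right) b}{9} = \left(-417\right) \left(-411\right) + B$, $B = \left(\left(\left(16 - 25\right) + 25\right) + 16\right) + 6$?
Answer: $1542825$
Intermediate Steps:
$B = 38$ ($B = \left(\left(-9 + 25\right) + 16\right) + 6 = \left(16 + 16\right) + 6 = 32 + 6 = 38$)
$b = -1542825$ ($b = - 9 \left(\left(-417\right) \left(-411\right) + 38\right) = - 9 \left(171387 + 38\right) = \left(-9\right) 171425 = -1542825$)
$b \left(-1\right) = \left(-1542825\right) \left(-1\right) = 1542825$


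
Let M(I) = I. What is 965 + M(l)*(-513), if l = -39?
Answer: 20972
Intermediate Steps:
965 + M(l)*(-513) = 965 - 39*(-513) = 965 + 20007 = 20972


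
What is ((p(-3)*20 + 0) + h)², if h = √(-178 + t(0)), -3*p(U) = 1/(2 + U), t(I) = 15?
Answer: -1067/9 + 40*I*√163/3 ≈ -118.56 + 170.23*I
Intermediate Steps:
p(U) = -1/(3*(2 + U))
h = I*√163 (h = √(-178 + 15) = √(-163) = I*√163 ≈ 12.767*I)
((p(-3)*20 + 0) + h)² = ((-1/(6 + 3*(-3))*20 + 0) + I*√163)² = ((-1/(6 - 9)*20 + 0) + I*√163)² = ((-1/(-3)*20 + 0) + I*√163)² = ((-1*(-⅓)*20 + 0) + I*√163)² = (((⅓)*20 + 0) + I*√163)² = ((20/3 + 0) + I*√163)² = (20/3 + I*√163)²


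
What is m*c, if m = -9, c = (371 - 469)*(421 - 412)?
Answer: 7938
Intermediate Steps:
c = -882 (c = -98*9 = -882)
m*c = -9*(-882) = 7938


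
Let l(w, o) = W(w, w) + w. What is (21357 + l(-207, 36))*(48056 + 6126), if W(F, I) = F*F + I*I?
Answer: 5789238336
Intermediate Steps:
W(F, I) = F² + I²
l(w, o) = w + 2*w² (l(w, o) = (w² + w²) + w = 2*w² + w = w + 2*w²)
(21357 + l(-207, 36))*(48056 + 6126) = (21357 - 207*(1 + 2*(-207)))*(48056 + 6126) = (21357 - 207*(1 - 414))*54182 = (21357 - 207*(-413))*54182 = (21357 + 85491)*54182 = 106848*54182 = 5789238336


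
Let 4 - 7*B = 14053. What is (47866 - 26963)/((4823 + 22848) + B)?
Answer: 20903/25664 ≈ 0.81449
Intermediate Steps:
B = -2007 (B = 4/7 - ⅐*14053 = 4/7 - 14053/7 = -2007)
(47866 - 26963)/((4823 + 22848) + B) = (47866 - 26963)/((4823 + 22848) - 2007) = 20903/(27671 - 2007) = 20903/25664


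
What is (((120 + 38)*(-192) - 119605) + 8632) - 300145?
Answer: -441454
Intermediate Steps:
(((120 + 38)*(-192) - 119605) + 8632) - 300145 = ((158*(-192) - 119605) + 8632) - 300145 = ((-30336 - 119605) + 8632) - 300145 = (-149941 + 8632) - 300145 = -141309 - 300145 = -441454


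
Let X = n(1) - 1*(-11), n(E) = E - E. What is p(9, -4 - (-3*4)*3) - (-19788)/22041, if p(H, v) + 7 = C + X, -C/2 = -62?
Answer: 947012/7347 ≈ 128.90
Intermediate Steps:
C = 124 (C = -2*(-62) = 124)
n(E) = 0
X = 11 (X = 0 - 1*(-11) = 0 + 11 = 11)
p(H, v) = 128 (p(H, v) = -7 + (124 + 11) = -7 + 135 = 128)
p(9, -4 - (-3*4)*3) - (-19788)/22041 = 128 - (-19788)/22041 = 128 - 1*(-6596/7347) = 128 + 6596/7347 = 947012/7347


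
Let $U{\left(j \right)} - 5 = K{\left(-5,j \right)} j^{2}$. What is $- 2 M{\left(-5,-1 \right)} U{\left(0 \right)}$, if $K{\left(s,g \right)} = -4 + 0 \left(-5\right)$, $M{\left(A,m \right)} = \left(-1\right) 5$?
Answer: $50$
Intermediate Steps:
$M{\left(A,m \right)} = -5$
$K{\left(s,g \right)} = -4$ ($K{\left(s,g \right)} = -4 + 0 = -4$)
$U{\left(j \right)} = 5 - 4 j^{2}$
$- 2 M{\left(-5,-1 \right)} U{\left(0 \right)} = \left(-2\right) \left(-5\right) \left(5 - 4 \cdot 0^{2}\right) = 10 \left(5 - 0\right) = 10 \left(5 + 0\right) = 10 \cdot 5 = 50$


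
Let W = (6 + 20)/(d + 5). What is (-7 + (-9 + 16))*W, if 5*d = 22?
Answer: 0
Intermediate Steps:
d = 22/5 (d = (⅕)*22 = 22/5 ≈ 4.4000)
W = 130/47 (W = (6 + 20)/(22/5 + 5) = 26/(47/5) = 26*(5/47) = 130/47 ≈ 2.7660)
(-7 + (-9 + 16))*W = (-7 + (-9 + 16))*(130/47) = (-7 + 7)*(130/47) = 0*(130/47) = 0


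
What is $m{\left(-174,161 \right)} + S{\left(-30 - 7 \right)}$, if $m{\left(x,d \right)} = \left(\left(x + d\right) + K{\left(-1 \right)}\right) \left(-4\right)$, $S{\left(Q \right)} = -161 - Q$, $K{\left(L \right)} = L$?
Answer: $-68$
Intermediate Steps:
$m{\left(x,d \right)} = 4 - 4 d - 4 x$ ($m{\left(x,d \right)} = \left(\left(x + d\right) - 1\right) \left(-4\right) = \left(\left(d + x\right) - 1\right) \left(-4\right) = \left(-1 + d + x\right) \left(-4\right) = 4 - 4 d - 4 x$)
$m{\left(-174,161 \right)} + S{\left(-30 - 7 \right)} = \left(4 - 644 - -696\right) - \left(131 - 7\right) = \left(4 - 644 + 696\right) - 124 = 56 - 124 = -68$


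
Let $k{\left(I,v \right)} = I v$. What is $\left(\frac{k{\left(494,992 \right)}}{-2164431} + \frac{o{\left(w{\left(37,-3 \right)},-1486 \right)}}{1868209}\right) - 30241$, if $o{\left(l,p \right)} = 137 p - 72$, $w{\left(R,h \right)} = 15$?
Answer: $- \frac{122284150412737945}{4043609474079} \approx -30241.0$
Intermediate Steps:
$o{\left(l,p \right)} = -72 + 137 p$
$\left(\frac{k{\left(494,992 \right)}}{-2164431} + \frac{o{\left(w{\left(37,-3 \right)},-1486 \right)}}{1868209}\right) - 30241 = \left(\frac{494 \cdot 992}{-2164431} + \frac{-72 + 137 \left(-1486\right)}{1868209}\right) - 30241 = \left(490048 \left(- \frac{1}{2164431}\right) + \left(-72 - 203582\right) \frac{1}{1868209}\right) - 30241 = \left(- \frac{490048}{2164431} - \frac{203654}{1868209}\right) - 30241 = - \frac{1356307114906}{4043609474079} - 30241 = - \frac{122284150412737945}{4043609474079}$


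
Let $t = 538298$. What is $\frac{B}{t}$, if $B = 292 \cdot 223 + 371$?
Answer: $\frac{65487}{538298} \approx 0.12166$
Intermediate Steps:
$B = 65487$ ($B = 65116 + 371 = 65487$)
$\frac{B}{t} = \frac{65487}{538298}$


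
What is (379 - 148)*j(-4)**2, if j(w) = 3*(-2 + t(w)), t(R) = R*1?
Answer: 74844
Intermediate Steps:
t(R) = R
j(w) = -6 + 3*w (j(w) = 3*(-2 + w) = -6 + 3*w)
(379 - 148)*j(-4)**2 = (379 - 148)*(-6 + 3*(-4))**2 = 231*(-6 - 12)**2 = 231*(-18)**2 = 231*324 = 74844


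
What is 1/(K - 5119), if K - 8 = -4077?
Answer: -1/9188 ≈ -0.00010884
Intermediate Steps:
K = -4069 (K = 8 - 4077 = -4069)
1/(K - 5119) = 1/(-4069 - 5119) = 1/(-9188) = -1/9188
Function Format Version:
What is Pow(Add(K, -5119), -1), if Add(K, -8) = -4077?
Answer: Rational(-1, 9188) ≈ -0.00010884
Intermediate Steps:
K = -4069 (K = Add(8, -4077) = -4069)
Pow(Add(K, -5119), -1) = Pow(Add(-4069, -5119), -1) = Pow(-9188, -1) = Rational(-1, 9188)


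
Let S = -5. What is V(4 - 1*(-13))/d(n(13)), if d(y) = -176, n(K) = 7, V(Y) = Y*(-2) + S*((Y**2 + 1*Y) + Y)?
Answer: 1649/176 ≈ 9.3693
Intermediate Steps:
V(Y) = -12*Y - 5*Y**2 (V(Y) = Y*(-2) - 5*((Y**2 + 1*Y) + Y) = -2*Y - 5*((Y**2 + Y) + Y) = -2*Y - 5*((Y + Y**2) + Y) = -2*Y - 5*(Y**2 + 2*Y) = -2*Y + (-10*Y - 5*Y**2) = -12*Y - 5*Y**2)
V(4 - 1*(-13))/d(n(13)) = -(4 - 1*(-13))*(12 + 5*(4 - 1*(-13)))/(-176) = -(4 + 13)*(12 + 5*(4 + 13))*(-1/176) = -1*17*(12 + 5*17)*(-1/176) = -1*17*(12 + 85)*(-1/176) = -1*17*97*(-1/176) = -1649*(-1/176) = 1649/176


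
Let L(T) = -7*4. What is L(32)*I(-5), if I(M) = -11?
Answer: 308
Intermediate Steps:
L(T) = -28
L(32)*I(-5) = -28*(-11) = 308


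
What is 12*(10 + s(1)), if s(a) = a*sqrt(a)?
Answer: 132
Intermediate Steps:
s(a) = a**(3/2)
12*(10 + s(1)) = 12*(10 + 1**(3/2)) = 12*(10 + 1) = 12*11 = 132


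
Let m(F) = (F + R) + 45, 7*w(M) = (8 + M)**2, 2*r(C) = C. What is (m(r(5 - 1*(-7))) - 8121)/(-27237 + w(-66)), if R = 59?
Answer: 56077/187295 ≈ 0.29940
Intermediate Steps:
r(C) = C/2
w(M) = (8 + M)**2/7
m(F) = 104 + F (m(F) = (F + 59) + 45 = (59 + F) + 45 = 104 + F)
(m(r(5 - 1*(-7))) - 8121)/(-27237 + w(-66)) = ((104 + (5 - 1*(-7))/2) - 8121)/(-27237 + (8 - 66)**2/7) = ((104 + (5 + 7)/2) - 8121)/(-27237 + (1/7)*(-58)**2) = ((104 + (1/2)*12) - 8121)/(-27237 + (1/7)*3364) = ((104 + 6) - 8121)/(-27237 + 3364/7) = (110 - 8121)/(-187295/7) = -8011*(-7/187295) = 56077/187295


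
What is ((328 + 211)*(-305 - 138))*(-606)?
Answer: 144698862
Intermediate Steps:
((328 + 211)*(-305 - 138))*(-606) = (539*(-443))*(-606) = -238777*(-606) = 144698862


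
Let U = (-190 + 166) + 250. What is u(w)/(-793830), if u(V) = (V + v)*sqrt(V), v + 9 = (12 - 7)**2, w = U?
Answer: -121*sqrt(226)/396915 ≈ -0.0045829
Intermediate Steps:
U = 226 (U = -24 + 250 = 226)
w = 226
v = 16 (v = -9 + (12 - 7)**2 = -9 + 5**2 = -9 + 25 = 16)
u(V) = sqrt(V)*(16 + V) (u(V) = (V + 16)*sqrt(V) = (16 + V)*sqrt(V) = sqrt(V)*(16 + V))
u(w)/(-793830) = (sqrt(226)*(16 + 226))/(-793830) = (sqrt(226)*242)*(-1/793830) = (242*sqrt(226))*(-1/793830) = -121*sqrt(226)/396915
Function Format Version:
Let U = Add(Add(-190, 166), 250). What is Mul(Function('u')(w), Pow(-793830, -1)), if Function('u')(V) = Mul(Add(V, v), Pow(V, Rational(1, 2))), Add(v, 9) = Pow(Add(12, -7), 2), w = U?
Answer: Mul(Rational(-121, 396915), Pow(226, Rational(1, 2))) ≈ -0.0045829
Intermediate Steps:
U = 226 (U = Add(-24, 250) = 226)
w = 226
v = 16 (v = Add(-9, Pow(Add(12, -7), 2)) = Add(-9, Pow(5, 2)) = Add(-9, 25) = 16)
Function('u')(V) = Mul(Pow(V, Rational(1, 2)), Add(16, V)) (Function('u')(V) = Mul(Add(V, 16), Pow(V, Rational(1, 2))) = Mul(Add(16, V), Pow(V, Rational(1, 2))) = Mul(Pow(V, Rational(1, 2)), Add(16, V)))
Mul(Function('u')(w), Pow(-793830, -1)) = Mul(Mul(Pow(226, Rational(1, 2)), Add(16, 226)), Pow(-793830, -1)) = Mul(Mul(Pow(226, Rational(1, 2)), 242), Rational(-1, 793830)) = Mul(Mul(242, Pow(226, Rational(1, 2))), Rational(-1, 793830)) = Mul(Rational(-121, 396915), Pow(226, Rational(1, 2)))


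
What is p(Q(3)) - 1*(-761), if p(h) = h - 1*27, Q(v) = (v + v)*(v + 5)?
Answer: 782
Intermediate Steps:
Q(v) = 2*v*(5 + v) (Q(v) = (2*v)*(5 + v) = 2*v*(5 + v))
p(h) = -27 + h (p(h) = h - 27 = -27 + h)
p(Q(3)) - 1*(-761) = (-27 + 2*3*(5 + 3)) - 1*(-761) = (-27 + 2*3*8) + 761 = (-27 + 48) + 761 = 21 + 761 = 782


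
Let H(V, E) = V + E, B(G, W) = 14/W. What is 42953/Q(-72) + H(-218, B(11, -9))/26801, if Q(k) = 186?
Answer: 3453427547/14954958 ≈ 230.92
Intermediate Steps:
H(V, E) = E + V
42953/Q(-72) + H(-218, B(11, -9))/26801 = 42953/186 + (14/(-9) - 218)/26801 = 42953*(1/186) + (14*(-1/9) - 218)*(1/26801) = 42953/186 + (-14/9 - 218)*(1/26801) = 42953/186 - 1976/9*1/26801 = 42953/186 - 1976/241209 = 3453427547/14954958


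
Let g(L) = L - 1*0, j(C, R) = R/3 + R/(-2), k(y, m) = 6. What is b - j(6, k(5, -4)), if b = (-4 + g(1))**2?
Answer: 10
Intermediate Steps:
j(C, R) = -R/6 (j(C, R) = R*(1/3) + R*(-1/2) = R/3 - R/2 = -R/6)
g(L) = L (g(L) = L + 0 = L)
b = 9 (b = (-4 + 1)**2 = (-3)**2 = 9)
b - j(6, k(5, -4)) = 9 - (-1)*6/6 = 9 - 1*(-1) = 9 + 1 = 10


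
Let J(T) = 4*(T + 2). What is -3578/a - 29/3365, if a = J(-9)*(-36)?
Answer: -6034601/1695960 ≈ -3.5582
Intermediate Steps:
J(T) = 8 + 4*T (J(T) = 4*(2 + T) = 8 + 4*T)
a = 1008 (a = (8 + 4*(-9))*(-36) = (8 - 36)*(-36) = -28*(-36) = 1008)
-3578/a - 29/3365 = -3578/1008 - 29/3365 = -3578*1/1008 - 29*1/3365 = -1789/504 - 29/3365 = -6034601/1695960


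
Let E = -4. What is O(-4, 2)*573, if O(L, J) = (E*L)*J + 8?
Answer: 22920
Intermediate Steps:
O(L, J) = 8 - 4*J*L (O(L, J) = (-4*L)*J + 8 = -4*J*L + 8 = 8 - 4*J*L)
O(-4, 2)*573 = (8 - 4*2*(-4))*573 = (8 + 32)*573 = 40*573 = 22920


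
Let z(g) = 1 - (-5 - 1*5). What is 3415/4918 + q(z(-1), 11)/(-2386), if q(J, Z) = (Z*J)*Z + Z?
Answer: 774117/5867174 ≈ 0.13194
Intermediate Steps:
z(g) = 11 (z(g) = 1 - (-5 - 5) = 1 - 1*(-10) = 1 + 10 = 11)
q(J, Z) = Z + J*Z² (q(J, Z) = (J*Z)*Z + Z = J*Z² + Z = Z + J*Z²)
3415/4918 + q(z(-1), 11)/(-2386) = 3415/4918 + (11*(1 + 11*11))/(-2386) = 3415*(1/4918) + (11*(1 + 121))*(-1/2386) = 3415/4918 + (11*122)*(-1/2386) = 3415/4918 + 1342*(-1/2386) = 3415/4918 - 671/1193 = 774117/5867174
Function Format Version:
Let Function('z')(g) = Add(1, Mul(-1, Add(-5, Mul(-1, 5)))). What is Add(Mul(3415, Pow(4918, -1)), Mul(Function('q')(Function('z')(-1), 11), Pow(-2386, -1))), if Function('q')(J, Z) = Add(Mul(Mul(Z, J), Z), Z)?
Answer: Rational(774117, 5867174) ≈ 0.13194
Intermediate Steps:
Function('z')(g) = 11 (Function('z')(g) = Add(1, Mul(-1, Add(-5, -5))) = Add(1, Mul(-1, -10)) = Add(1, 10) = 11)
Function('q')(J, Z) = Add(Z, Mul(J, Pow(Z, 2))) (Function('q')(J, Z) = Add(Mul(Mul(J, Z), Z), Z) = Add(Mul(J, Pow(Z, 2)), Z) = Add(Z, Mul(J, Pow(Z, 2))))
Add(Mul(3415, Pow(4918, -1)), Mul(Function('q')(Function('z')(-1), 11), Pow(-2386, -1))) = Add(Mul(3415, Pow(4918, -1)), Mul(Mul(11, Add(1, Mul(11, 11))), Pow(-2386, -1))) = Add(Mul(3415, Rational(1, 4918)), Mul(Mul(11, Add(1, 121)), Rational(-1, 2386))) = Add(Rational(3415, 4918), Mul(Mul(11, 122), Rational(-1, 2386))) = Add(Rational(3415, 4918), Mul(1342, Rational(-1, 2386))) = Add(Rational(3415, 4918), Rational(-671, 1193)) = Rational(774117, 5867174)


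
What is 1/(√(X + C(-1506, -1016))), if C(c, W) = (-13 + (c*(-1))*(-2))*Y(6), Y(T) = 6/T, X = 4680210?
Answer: √4677185/4677185 ≈ 0.00046239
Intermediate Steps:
C(c, W) = -13 + 2*c (C(c, W) = (-13 + (c*(-1))*(-2))*(6/6) = (-13 - c*(-2))*(6*(⅙)) = (-13 + 2*c)*1 = -13 + 2*c)
1/(√(X + C(-1506, -1016))) = 1/(√(4680210 + (-13 + 2*(-1506)))) = 1/(√(4680210 + (-13 - 3012))) = 1/(√(4680210 - 3025)) = 1/(√4677185) = √4677185/4677185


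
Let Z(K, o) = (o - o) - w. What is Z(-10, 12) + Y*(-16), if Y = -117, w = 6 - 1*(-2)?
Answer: 1864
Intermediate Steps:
w = 8 (w = 6 + 2 = 8)
Z(K, o) = -8 (Z(K, o) = (o - o) - 1*8 = 0 - 8 = -8)
Z(-10, 12) + Y*(-16) = -8 - 117*(-16) = -8 + 1872 = 1864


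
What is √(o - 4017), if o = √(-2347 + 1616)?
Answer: √(-4017 + I*√731) ≈ 0.2133 + 63.38*I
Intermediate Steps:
o = I*√731 (o = √(-731) = I*√731 ≈ 27.037*I)
√(o - 4017) = √(I*√731 - 4017) = √(-4017 + I*√731)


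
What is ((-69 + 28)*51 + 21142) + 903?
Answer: 19954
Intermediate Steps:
((-69 + 28)*51 + 21142) + 903 = (-41*51 + 21142) + 903 = (-2091 + 21142) + 903 = 19051 + 903 = 19954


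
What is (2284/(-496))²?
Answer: 326041/15376 ≈ 21.205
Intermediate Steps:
(2284/(-496))² = (2284*(-1/496))² = (-571/124)² = 326041/15376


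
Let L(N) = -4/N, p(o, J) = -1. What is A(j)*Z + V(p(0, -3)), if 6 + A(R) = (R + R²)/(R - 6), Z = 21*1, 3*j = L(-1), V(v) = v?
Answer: -141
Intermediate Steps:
j = 4/3 (j = (-4/(-1))/3 = (-4*(-1))/3 = (⅓)*4 = 4/3 ≈ 1.3333)
Z = 21
A(R) = -6 + (R + R²)/(-6 + R) (A(R) = -6 + (R + R²)/(R - 6) = -6 + (R + R²)/(-6 + R))
A(j)*Z + V(p(0, -3)) = ((36 + (4/3)² - 5*4/3)/(-6 + 4/3))*21 - 1 = ((36 + 16/9 - 20/3)/(-14/3))*21 - 1 = -3/14*280/9*21 - 1 = -20/3*21 - 1 = -140 - 1 = -141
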